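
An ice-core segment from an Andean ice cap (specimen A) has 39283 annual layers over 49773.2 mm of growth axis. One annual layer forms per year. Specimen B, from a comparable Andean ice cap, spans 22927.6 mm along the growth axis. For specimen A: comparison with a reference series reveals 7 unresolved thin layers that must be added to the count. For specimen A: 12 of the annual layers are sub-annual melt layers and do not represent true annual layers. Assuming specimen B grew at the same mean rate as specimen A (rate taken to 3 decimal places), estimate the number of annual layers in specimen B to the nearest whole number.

Specimen A: adjusted count: 39283 − 12 + 7 = 39278 annual layers.
A: Extension rate ≈ 49773.2 / 39278 = 1.267 mm/year.
Specimen B: 22927.6 mm / 1.267 mm per year = 18095.97 years ≈ 18096 annual layers.

18096 annual layers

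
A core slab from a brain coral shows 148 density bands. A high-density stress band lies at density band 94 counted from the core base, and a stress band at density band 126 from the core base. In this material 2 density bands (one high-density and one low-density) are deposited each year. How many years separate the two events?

Separation: 126 − 94 = 32 density bands.
32 density bands at 2 per year is 32 / 2 = 16 years.

16 years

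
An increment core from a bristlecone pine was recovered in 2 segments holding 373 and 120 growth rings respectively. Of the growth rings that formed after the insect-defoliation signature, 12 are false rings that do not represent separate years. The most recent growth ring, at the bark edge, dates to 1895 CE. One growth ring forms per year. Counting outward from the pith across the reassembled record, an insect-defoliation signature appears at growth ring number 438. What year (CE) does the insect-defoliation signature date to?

1852 CE

Total growth rings = 373 + 120 = 493.
The insect-defoliation signature sits at growth ring 438 from the pith, so 493 − 438 = 55 growth rings formed after it.
Removing the 12 false growth rings leaves 55 − 12 = 43 true growth rings beyond the insect-defoliation signature.
Counting back 43 years from 1895 CE places the insect-defoliation signature in 1895 − 43 = 1852 CE.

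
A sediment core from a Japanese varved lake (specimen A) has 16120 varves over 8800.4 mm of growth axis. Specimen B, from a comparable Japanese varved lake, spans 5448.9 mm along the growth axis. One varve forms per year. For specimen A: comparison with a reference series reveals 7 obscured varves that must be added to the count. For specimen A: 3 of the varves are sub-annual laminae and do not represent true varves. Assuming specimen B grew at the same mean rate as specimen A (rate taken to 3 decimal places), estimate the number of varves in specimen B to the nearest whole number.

Specimen A: correcting the raw count gives 16120 − 3 + 7 = 16124 true varves.
A: Mean rate = 8800.4 mm / 16124 years ≈ 0.546 mm/yr.
For B, 5448.9 / 0.546 = 9979.67 years ≈ 9980 varves.

9980 varves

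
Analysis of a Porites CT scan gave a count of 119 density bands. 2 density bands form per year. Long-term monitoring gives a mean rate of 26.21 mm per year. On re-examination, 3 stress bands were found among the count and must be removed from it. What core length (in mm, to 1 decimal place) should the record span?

Correcting the raw count gives 119 − 3 = 116 true density bands.
With 2 density bands per year, 116 / 2 = 58 years.
Length ≈ 26.21 × 58 = 1520.2 mm.

1520.2 mm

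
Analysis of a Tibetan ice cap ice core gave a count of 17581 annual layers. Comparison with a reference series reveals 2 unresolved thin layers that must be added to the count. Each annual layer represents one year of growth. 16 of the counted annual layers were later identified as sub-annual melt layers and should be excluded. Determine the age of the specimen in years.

17567 years

True annual layer count = 17581 − 16 + 2 = 17567.
With a one-to-one annual layer periodicity this is 17567 years.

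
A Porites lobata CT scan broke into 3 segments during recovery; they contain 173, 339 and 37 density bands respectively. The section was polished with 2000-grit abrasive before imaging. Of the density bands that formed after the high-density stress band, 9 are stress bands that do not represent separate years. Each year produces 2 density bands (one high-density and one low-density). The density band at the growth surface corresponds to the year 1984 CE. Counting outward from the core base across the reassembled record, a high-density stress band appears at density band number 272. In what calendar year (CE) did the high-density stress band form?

Total density bands = 173 + 339 + 37 = 549.
The high-density stress band sits at density band 272 from the core base, so 549 − 272 = 277 density bands formed after it.
Excluding 9 false density bands: 277 − 9 = 268.
With 2 density bands per year, 268 / 2 = 134 years.
The density band at the growth surface is 1984 CE, so the high-density stress band dates to 1984 − 134 = 1850 CE.

1850 CE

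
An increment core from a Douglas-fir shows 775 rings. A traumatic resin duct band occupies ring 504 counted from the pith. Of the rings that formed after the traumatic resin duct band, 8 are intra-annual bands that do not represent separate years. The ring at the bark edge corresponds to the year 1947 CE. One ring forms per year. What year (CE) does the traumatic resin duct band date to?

1684 CE

Between ring 504 and the bark edge there are 775 − 504 = 271 rings.
Excluding 8 false rings: 271 − 8 = 263.
1947 − 263 = 1684 CE.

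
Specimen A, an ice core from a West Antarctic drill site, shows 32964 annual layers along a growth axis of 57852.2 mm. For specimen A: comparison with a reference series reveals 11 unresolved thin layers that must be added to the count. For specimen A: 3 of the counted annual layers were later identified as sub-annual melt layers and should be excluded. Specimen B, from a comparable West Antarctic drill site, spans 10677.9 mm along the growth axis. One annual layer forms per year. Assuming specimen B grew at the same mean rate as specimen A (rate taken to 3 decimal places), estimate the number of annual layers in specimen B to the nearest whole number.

6084 annual layers

Specimen A: correcting the raw count gives 32964 − 3 + 11 = 32972 true annual layers.
A: 57852.2 mm over 32972 years gives 57852.2 / 32972 ≈ 1.755 mm/year.
Specimen B: 10677.9 mm / 1.755 mm per year = 6084.27 years ≈ 6084 annual layers.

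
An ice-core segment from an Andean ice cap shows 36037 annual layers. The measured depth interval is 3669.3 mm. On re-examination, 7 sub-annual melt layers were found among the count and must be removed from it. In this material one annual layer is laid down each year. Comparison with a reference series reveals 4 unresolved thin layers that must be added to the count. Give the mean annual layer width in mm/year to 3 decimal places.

0.102 mm/year

True annual layer count = 36037 − 7 + 4 = 36034.
3669.3 mm over 36034 years gives 3669.3 / 36034 ≈ 0.102 mm/year.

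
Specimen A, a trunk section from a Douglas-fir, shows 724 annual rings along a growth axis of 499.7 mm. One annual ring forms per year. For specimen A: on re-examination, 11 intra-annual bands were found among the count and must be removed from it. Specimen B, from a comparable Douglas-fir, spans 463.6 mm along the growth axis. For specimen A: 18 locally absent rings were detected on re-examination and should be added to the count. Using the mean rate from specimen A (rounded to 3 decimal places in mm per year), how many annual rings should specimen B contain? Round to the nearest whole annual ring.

Specimen A: true annual ring count = 724 − 11 + 18 = 731.
A: Mean rate = 499.7 mm / 731 years ≈ 0.684 mm/year.
Specimen B: 463.6 mm / 0.684 mm per year = 677.78 years ≈ 678 annual rings.

678 annual rings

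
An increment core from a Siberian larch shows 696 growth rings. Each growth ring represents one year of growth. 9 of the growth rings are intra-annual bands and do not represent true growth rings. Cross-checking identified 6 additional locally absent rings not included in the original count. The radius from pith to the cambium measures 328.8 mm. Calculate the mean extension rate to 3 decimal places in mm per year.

Adjusted count: 696 − 9 + 6 = 693 growth rings.
328.8 mm over 693 years gives 328.8 / 693 ≈ 0.474 mm per year.

0.474 mm per year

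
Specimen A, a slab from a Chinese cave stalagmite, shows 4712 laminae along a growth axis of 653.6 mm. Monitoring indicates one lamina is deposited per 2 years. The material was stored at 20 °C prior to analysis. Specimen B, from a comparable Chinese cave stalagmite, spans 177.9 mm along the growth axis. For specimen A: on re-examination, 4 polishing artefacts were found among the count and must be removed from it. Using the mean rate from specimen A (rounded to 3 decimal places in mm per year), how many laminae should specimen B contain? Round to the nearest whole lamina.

1289 laminae

Specimen A: correcting the raw count gives 4712 − 4 = 4708 true laminae.
Specimen A: 4708 laminae at 2 years each span 4708 × 2 = 9416 years.
A: Extension rate ≈ 653.6 / 9416 = 0.069 mm per year.
Specimen B: 177.9 mm / 0.069 mm per year = 2578.26 years; at 2 years per lamina that is 2578.26 / 2 ≈ 1289 laminae.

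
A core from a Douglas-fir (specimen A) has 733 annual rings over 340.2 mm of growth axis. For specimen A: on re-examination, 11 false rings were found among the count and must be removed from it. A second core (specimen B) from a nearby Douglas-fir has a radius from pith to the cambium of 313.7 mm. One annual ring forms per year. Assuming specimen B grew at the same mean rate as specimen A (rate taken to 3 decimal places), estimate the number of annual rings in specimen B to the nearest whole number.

666 annual rings

Specimen A: correcting the raw count gives 733 − 11 = 722 true annual rings.
A: Extension rate ≈ 340.2 / 722 = 0.471 mm/year.
B spans 313.7 / 0.471 = 666.03 years ≈ 666 annual rings.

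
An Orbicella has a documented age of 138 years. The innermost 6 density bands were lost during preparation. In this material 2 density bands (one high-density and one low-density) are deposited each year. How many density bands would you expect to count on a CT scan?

270 density bands

138 years at 2 density bands per year gives 138 × 2 = 276 density bands.
Subtracting the 6 density bands not captured gives 276 − 6 = 270 density bands in the record.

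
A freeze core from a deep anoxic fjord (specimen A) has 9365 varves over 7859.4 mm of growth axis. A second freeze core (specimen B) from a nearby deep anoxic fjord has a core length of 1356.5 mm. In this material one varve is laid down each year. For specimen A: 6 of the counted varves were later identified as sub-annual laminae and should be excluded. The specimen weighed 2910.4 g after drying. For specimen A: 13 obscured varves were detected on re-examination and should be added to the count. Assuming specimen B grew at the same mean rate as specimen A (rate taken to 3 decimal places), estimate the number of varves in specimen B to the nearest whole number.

Specimen A: after corrections the count is 9365 − 6 + 13 = 9372 varves.
A: Mean rate = 7859.4 mm / 9372 years ≈ 0.839 mm per year.
Specimen B: 1356.5 mm / 0.839 mm per year = 1616.81 years ≈ 1617 varves.

1617 varves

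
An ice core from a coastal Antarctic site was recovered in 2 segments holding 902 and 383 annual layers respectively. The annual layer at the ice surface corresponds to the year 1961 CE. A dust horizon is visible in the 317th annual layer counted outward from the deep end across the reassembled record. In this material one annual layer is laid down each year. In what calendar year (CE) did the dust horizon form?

993 CE

Total annual layers = 902 + 383 = 1285.
The dust horizon sits at annual layer 317 from the deep end, so 1285 − 317 = 968 annual layers formed after it.
1961 − 968 = 993 CE.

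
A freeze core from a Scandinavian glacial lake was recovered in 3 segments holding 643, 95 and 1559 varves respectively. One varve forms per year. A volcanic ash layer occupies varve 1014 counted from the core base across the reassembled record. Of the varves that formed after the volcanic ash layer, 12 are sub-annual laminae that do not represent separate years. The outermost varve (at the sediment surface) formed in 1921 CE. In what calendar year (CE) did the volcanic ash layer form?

Total varves = 643 + 95 + 1559 = 2297.
Between varve 1014 and the sediment surface there are 2297 − 1014 = 1283 varves.
1283 − 12 false = 1271 true varves after the volcanic ash layer.
The varve at the sediment surface is 1921 CE, so the volcanic ash layer dates to 1921 − 1271 = 650 CE.

650 CE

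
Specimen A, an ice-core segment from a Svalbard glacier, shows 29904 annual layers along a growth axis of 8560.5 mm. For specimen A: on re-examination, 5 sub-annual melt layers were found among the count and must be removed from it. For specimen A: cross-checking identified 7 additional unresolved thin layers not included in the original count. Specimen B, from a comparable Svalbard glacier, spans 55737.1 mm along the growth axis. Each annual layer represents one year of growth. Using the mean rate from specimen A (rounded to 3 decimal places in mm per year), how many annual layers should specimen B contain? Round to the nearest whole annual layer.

Specimen A: correcting the raw count gives 29904 − 5 + 7 = 29906 true annual layers.
A: Mean rate = 8560.5 mm / 29906 years ≈ 0.286 mm/year.
Specimen B: 55737.1 mm / 0.286 mm per year = 194884.97 years ≈ 194885 annual layers.

194885 annual layers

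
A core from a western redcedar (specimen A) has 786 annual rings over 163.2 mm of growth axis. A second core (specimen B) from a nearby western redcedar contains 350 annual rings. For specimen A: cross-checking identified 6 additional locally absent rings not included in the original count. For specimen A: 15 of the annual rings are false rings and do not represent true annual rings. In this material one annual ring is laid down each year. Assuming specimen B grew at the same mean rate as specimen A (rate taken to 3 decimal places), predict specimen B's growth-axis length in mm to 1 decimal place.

73.5 mm

Specimen A: correcting the raw count gives 786 − 15 + 6 = 777 true annual rings.
A: 163.2 mm over 777 years gives 163.2 / 777 ≈ 0.210 mm/yr.
Length of B = 0.210 × 350 = 73.5 mm.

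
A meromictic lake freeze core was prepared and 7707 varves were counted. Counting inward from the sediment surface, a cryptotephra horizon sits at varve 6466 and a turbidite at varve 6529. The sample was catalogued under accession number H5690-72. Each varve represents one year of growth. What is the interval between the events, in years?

The two markers are separated by 6529 − 6466 = 63 varves.
One varve per year makes the interval 63 years.

63 yr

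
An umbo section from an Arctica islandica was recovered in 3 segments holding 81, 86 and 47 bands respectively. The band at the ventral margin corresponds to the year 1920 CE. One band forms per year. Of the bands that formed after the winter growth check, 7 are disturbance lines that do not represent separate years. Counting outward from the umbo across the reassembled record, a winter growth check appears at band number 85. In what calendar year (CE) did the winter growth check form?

Total bands = 81 + 86 + 47 = 214.
214 − 85 = 129 bands lie beyond the winter growth check toward the ventral margin.
129 − 7 false = 122 true bands after the winter growth check.
1920 − 122 = 1798 CE.

1798 CE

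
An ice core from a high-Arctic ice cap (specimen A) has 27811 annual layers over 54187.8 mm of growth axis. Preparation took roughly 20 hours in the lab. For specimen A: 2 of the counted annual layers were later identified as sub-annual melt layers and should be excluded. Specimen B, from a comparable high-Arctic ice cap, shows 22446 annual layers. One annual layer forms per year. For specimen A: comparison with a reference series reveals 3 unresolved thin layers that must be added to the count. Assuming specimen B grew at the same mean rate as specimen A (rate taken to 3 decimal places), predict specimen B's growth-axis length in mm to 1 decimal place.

43724.8 mm

Specimen A: adjusted count: 27811 − 2 + 3 = 27812 annual layers.
A: 54187.8 mm over 27812 years gives 54187.8 / 27812 ≈ 1.948 mm per year.
B's length ≈ 1.948 × 22446 = 43724.8 mm.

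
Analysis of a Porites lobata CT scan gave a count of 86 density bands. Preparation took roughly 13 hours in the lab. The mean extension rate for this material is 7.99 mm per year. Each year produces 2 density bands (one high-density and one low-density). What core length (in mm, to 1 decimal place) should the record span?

343.6 mm

With 2 density bands per year, 86 / 2 = 43 years.
43 years at 7.99 mm/year gives 7.99 × 43 = 343.6 mm.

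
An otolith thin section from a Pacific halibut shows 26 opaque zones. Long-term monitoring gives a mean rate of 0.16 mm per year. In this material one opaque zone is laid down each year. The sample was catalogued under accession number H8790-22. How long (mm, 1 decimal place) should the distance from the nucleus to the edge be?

The record spans 26 years at 0.16 mm per year.
Length ≈ 0.16 × 26 = 4.2 mm.

4.2 mm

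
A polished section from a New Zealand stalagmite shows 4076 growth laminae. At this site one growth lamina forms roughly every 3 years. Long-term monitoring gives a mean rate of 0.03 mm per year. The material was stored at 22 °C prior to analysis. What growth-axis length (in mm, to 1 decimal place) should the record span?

366.8 mm

4076 growth laminae at 3 years each span 4076 × 3 = 12228 years.
12228 years at 0.03 mm/year gives 0.03 × 12228 = 366.8 mm.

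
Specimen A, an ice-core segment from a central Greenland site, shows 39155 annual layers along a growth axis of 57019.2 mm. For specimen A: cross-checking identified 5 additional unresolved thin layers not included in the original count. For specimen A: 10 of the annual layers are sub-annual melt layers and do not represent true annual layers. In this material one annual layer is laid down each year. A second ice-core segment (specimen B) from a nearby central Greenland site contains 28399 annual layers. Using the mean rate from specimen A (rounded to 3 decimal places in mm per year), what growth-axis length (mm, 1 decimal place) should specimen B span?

Specimen A: correcting the raw count gives 39155 − 10 + 5 = 39150 true annual layers.
A: Mean rate = 57019.2 mm / 39150 years ≈ 1.456 mm/year.
B's length ≈ 1.456 × 28399 = 41348.9 mm.

41348.9 mm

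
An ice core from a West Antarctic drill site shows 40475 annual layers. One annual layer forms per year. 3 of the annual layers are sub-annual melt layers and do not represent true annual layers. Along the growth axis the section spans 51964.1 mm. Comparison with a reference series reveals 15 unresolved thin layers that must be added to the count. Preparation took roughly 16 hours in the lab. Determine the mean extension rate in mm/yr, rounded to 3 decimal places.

True annual layer count = 40475 − 3 + 15 = 40487.
Mean rate = 51964.1 mm / 40487 years ≈ 1.283 mm/yr.

1.283 mm/yr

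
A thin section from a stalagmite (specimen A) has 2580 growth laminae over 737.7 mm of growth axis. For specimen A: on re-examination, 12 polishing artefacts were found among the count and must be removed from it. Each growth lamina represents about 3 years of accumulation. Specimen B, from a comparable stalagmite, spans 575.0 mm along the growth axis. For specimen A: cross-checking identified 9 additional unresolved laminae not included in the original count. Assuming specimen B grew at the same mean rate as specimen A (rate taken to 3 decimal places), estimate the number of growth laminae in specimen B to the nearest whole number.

2018 growth laminae

Specimen A: adjusted count: 2580 − 12 + 9 = 2577 growth laminae.
Specimen A: multiplying by 3 years per growth lamina: 2577 × 3 = 7731 years.
A: Extension rate ≈ 737.7 / 7731 = 0.095 mm per year.
Specimen B: 575.0 mm / 0.095 mm per year = 6052.63 years; at 3 years per growth lamina that is 6052.63 / 3 ≈ 2018 growth laminae.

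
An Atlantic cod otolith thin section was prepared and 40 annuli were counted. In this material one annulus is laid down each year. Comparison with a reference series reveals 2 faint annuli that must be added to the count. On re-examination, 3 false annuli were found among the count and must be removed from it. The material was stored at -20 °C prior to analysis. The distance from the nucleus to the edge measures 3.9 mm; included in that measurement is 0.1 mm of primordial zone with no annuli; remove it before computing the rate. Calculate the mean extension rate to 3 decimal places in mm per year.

0.097 mm per year

Correcting the raw count gives 40 − 3 + 2 = 39 true annuli.
Removing the 0.1 mm offcut leaves 3.9 − 0.1 = 3.8 mm.
3.8 mm over 39 years gives 3.8 / 39 ≈ 0.097 mm per year.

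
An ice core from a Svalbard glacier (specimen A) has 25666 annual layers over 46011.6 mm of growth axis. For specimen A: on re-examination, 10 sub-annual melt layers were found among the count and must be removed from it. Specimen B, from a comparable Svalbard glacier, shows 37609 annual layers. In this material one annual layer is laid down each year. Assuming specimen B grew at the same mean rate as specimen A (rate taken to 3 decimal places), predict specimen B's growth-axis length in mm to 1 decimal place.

Specimen A: after corrections the count is 25666 − 10 = 25656 annual layers.
A: 46011.6 mm over 25656 years gives 46011.6 / 25656 ≈ 1.793 mm/year.
B's length ≈ 1.793 × 37609 = 67432.9 mm.

67432.9 mm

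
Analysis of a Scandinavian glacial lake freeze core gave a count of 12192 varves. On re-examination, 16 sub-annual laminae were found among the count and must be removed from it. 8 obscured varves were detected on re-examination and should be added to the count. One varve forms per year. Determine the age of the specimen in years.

12184 years

Adjusted count: 12192 − 16 + 8 = 12184 varves.
With a one-to-one varve periodicity this is 12184 years.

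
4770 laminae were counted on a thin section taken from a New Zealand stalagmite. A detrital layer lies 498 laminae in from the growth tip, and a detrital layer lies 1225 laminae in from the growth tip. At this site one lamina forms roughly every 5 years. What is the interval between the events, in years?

The two markers are separated by 1225 − 498 = 727 laminae.
727 laminae at 5 years each span 727 × 5 = 3635 years.

3635 years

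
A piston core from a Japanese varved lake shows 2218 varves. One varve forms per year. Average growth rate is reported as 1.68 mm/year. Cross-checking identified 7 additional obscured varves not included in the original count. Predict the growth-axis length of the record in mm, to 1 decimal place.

3738.0 mm

Correcting the raw count gives 2218 + 7 = 2225 true varves.
2225 years at 1.68 mm/year gives 1.68 × 2225 = 3738.0 mm.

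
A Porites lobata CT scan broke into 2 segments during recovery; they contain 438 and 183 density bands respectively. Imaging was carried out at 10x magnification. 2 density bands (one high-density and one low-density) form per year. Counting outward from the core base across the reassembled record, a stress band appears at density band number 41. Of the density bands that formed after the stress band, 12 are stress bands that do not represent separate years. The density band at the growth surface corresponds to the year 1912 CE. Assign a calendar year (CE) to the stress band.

1628 CE

Total density bands = 438 + 183 = 621.
Between density band 41 and the growth surface there are 621 − 41 = 580 density bands.
Excluding 12 false density bands: 580 − 12 = 568.
568 density bands at 2 per year is 568 / 2 = 284 years.
Counting back 284 years from 1912 CE places the stress band in 1912 − 284 = 1628 CE.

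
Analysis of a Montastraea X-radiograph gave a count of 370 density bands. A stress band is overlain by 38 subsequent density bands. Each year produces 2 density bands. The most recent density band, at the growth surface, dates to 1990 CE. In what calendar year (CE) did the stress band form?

There are 38 density bands younger than the stress band.
With 2 density bands per year, 38 / 2 = 19 years.
The density band at the growth surface is 1990 CE, so the stress band dates to 1990 − 19 = 1971 CE.

1971 CE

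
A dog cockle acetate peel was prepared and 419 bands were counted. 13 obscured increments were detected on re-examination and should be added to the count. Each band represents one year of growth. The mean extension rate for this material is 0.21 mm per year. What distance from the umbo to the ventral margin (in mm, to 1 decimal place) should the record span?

90.7 mm

Correcting the raw count gives 419 + 13 = 432 true bands.
432 years at 0.21 mm/year gives 0.21 × 432 = 90.7 mm.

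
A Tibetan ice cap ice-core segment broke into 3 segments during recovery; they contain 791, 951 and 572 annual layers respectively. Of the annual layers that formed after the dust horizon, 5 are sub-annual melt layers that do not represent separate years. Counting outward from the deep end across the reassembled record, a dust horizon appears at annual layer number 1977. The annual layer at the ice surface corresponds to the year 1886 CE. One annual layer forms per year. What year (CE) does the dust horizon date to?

Total annual layers = 791 + 951 + 572 = 2314.
2314 − 1977 = 337 annual layers lie beyond the dust horizon toward the ice surface.
Excluding 5 false annual layers: 337 − 5 = 332.
Counting back 332 years from 1886 CE places the dust horizon in 1886 − 332 = 1554 CE.

1554 CE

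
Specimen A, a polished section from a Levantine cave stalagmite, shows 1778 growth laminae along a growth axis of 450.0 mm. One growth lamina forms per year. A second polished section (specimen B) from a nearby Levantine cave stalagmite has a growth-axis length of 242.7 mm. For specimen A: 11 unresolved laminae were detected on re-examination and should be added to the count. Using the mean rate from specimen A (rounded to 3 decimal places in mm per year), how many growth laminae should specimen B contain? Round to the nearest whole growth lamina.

Specimen A: true growth lamina count = 1778 + 11 = 1789.
A: 450.0 mm over 1789 years gives 450.0 / 1789 ≈ 0.252 mm per year.
B spans 242.7 / 0.252 = 963.10 years ≈ 963 growth laminae.

963 growth laminae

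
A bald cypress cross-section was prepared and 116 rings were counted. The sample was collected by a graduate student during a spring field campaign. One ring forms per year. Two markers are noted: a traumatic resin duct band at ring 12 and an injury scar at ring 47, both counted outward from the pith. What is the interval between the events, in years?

35 years

47 − 12 = 35 rings lie between the two events.
At one ring per year, 35 years elapsed between them.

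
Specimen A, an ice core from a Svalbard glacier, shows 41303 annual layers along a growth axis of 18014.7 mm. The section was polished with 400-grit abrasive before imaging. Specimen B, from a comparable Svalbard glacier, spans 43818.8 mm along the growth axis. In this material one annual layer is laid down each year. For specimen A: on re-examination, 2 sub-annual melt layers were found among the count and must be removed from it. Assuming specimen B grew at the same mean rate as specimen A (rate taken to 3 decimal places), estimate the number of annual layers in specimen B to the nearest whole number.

Specimen A: after corrections the count is 41303 − 2 = 41301 annual layers.
A: Extension rate ≈ 18014.7 / 41301 = 0.436 mm/yr.
B spans 43818.8 / 0.436 = 100501.83 years ≈ 100502 annual layers.

100502 annual layers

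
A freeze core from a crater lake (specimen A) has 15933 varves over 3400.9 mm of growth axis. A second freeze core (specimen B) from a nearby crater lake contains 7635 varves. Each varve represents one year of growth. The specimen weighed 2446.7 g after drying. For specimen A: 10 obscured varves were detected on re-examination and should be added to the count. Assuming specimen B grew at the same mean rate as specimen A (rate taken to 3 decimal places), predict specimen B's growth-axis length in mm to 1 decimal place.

Specimen A: after corrections the count is 15933 + 10 = 15943 varves.
A: Extension rate ≈ 3400.9 / 15943 = 0.213 mm per year.
B's length ≈ 0.213 × 7635 = 1626.3 mm.

1626.3 mm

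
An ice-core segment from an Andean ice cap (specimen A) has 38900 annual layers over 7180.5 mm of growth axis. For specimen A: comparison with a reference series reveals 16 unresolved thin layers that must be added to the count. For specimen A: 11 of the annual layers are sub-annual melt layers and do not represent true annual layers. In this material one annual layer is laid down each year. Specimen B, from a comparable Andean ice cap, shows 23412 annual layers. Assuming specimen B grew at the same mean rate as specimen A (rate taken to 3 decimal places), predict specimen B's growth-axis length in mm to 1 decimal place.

4331.2 mm

Specimen A: after corrections the count is 38900 − 11 + 16 = 38905 annual layers.
A: Mean rate = 7180.5 mm / 38905 years ≈ 0.185 mm/year.
Length of B = 0.185 × 23412 = 4331.2 mm.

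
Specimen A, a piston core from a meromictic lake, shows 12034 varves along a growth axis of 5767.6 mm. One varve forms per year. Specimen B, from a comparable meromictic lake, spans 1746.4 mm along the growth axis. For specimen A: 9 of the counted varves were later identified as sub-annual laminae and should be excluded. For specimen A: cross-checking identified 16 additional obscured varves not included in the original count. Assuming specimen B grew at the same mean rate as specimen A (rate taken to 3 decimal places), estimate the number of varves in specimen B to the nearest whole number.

3646 varves

Specimen A: correcting the raw count gives 12034 − 9 + 16 = 12041 true varves.
A: 5767.6 mm over 12041 years gives 5767.6 / 12041 ≈ 0.479 mm/yr.
B spans 1746.4 / 0.479 = 3645.93 years ≈ 3646 varves.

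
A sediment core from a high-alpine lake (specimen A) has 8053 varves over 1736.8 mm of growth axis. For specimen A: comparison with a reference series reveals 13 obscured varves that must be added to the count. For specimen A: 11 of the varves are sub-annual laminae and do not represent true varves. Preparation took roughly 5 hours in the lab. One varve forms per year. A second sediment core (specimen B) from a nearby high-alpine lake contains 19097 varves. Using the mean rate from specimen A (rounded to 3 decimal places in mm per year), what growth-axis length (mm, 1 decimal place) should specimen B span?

4125.0 mm

Specimen A: after corrections the count is 8053 − 11 + 13 = 8055 varves.
A: 1736.8 mm over 8055 years gives 1736.8 / 8055 ≈ 0.216 mm per year.
Length of B = 0.216 × 19097 = 4125.0 mm.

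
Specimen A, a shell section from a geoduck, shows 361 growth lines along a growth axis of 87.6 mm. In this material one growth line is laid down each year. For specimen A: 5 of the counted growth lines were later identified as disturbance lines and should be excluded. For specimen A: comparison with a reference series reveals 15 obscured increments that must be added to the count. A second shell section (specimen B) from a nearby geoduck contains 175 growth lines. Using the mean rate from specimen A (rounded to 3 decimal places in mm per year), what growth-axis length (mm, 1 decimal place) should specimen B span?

Specimen A: correcting the raw count gives 361 − 5 + 15 = 371 true growth lines.
A: Extension rate ≈ 87.6 / 371 = 0.236 mm per year.
For B, 0.236 mm/year × 175 years = 41.3 mm.

41.3 mm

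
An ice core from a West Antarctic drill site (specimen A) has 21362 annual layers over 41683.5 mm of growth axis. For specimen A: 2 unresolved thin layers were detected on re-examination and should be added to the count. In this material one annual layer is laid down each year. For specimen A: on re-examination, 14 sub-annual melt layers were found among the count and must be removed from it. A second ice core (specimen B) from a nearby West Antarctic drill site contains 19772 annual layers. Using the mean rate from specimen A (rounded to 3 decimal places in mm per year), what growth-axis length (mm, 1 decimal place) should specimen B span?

Specimen A: adjusted count: 21362 − 14 + 2 = 21350 annual layers.
A: Extension rate ≈ 41683.5 / 21350 = 1.952 mm/yr.
For B, 1.952 mm/year × 19772 years = 38594.9 mm.

38594.9 mm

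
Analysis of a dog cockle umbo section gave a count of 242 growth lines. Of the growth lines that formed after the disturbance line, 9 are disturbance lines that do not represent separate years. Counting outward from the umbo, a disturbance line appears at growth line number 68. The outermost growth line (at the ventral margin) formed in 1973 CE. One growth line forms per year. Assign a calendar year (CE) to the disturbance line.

1808 CE

Between growth line 68 and the ventral margin there are 242 − 68 = 174 growth lines.
Excluding 9 false growth lines: 174 − 9 = 165.
1973 − 165 = 1808 CE.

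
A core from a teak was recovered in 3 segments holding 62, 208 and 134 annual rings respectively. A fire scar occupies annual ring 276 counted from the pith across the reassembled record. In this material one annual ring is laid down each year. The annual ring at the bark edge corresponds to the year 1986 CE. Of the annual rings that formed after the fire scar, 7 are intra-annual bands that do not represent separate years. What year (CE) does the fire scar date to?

Total annual rings = 62 + 208 + 134 = 404.
404 − 276 = 128 annual rings lie beyond the fire scar toward the bark edge.
128 − 7 false = 121 true annual rings after the fire scar.
The annual ring at the bark edge is 1986 CE, so the fire scar dates to 1986 − 121 = 1865 CE.

1865 CE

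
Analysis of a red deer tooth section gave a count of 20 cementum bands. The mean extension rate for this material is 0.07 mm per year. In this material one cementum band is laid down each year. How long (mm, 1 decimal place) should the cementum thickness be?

The record spans 20 years at 0.07 mm per year.
Predicted length = 0.07 mm/year × 20 years = 1.4 mm.

1.4 mm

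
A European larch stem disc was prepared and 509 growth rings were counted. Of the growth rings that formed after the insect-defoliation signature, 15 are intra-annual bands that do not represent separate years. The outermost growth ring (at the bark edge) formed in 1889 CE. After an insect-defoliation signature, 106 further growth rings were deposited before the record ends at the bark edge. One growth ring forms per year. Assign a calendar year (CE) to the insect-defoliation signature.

1798 CE

There are 106 growth rings younger than the insect-defoliation signature.
Removing the 15 false growth rings leaves 106 − 15 = 91 true growth rings beyond the insect-defoliation signature.
The growth ring at the bark edge is 1889 CE, so the insect-defoliation signature dates to 1889 − 91 = 1798 CE.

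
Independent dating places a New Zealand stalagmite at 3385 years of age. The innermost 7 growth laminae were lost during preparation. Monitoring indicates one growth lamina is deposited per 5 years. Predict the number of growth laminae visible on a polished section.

At 5 years per growth lamina, 3385 / 5 = 677 growth laminae are expected.
Less the 7 uncaptured growth laminae: 677 − 7 = 670.

670 growth laminae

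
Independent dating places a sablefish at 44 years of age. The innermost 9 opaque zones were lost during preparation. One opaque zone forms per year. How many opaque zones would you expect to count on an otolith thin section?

At one opaque zone per year, 44 years correspond to 44 opaque zones.
44 − 9 missed = 35 opaque zones expected in the prepared section.

35 opaque zones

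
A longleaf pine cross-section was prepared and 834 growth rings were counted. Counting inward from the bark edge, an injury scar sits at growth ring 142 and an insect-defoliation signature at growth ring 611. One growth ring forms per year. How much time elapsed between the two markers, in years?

469 years

The two markers are separated by 611 − 142 = 469 growth rings.
One growth ring per year makes the interval 469 years.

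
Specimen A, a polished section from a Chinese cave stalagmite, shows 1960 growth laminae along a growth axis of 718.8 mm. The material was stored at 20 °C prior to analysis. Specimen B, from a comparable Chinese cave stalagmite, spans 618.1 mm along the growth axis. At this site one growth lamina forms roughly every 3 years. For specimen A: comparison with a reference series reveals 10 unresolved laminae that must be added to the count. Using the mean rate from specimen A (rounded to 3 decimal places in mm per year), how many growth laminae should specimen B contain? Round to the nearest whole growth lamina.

1689 growth laminae

Specimen A: true growth lamina count = 1960 + 10 = 1970.
Specimen A: 1970 growth laminae at 3 years each span 1970 × 3 = 5910 years.
A: 718.8 mm over 5910 years gives 718.8 / 5910 ≈ 0.122 mm per year.
B spans 618.1 / 0.122 = 5066.39 years; at 3 years per growth lamina that is 5066.39 / 3 ≈ 1689 growth laminae.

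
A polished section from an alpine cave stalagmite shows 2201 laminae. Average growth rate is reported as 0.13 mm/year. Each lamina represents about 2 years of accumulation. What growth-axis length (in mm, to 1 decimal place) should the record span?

572.3 mm

Multiplying by 2 years per lamina: 2201 × 2 = 4402 years.
4402 years at 0.13 mm/year gives 0.13 × 4402 = 572.3 mm.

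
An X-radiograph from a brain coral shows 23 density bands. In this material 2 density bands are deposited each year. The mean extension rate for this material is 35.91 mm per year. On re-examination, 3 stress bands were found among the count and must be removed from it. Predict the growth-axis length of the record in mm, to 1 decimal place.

Correcting the raw count gives 23 − 3 = 20 true density bands.
Dividing by 2 density bands per year: 20 / 2 = 10 years.
Predicted length = 35.91 mm/year × 10 years = 359.1 mm.

359.1 mm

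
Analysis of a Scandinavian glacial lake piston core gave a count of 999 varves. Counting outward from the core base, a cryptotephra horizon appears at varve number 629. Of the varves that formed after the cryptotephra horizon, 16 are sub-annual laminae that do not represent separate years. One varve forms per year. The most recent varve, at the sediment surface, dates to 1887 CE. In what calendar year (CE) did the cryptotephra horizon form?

999 − 629 = 370 varves lie beyond the cryptotephra horizon toward the sediment surface.
Excluding 16 false varves: 370 − 16 = 354.
The varve at the sediment surface is 1887 CE, so the cryptotephra horizon dates to 1887 − 354 = 1533 CE.

1533 CE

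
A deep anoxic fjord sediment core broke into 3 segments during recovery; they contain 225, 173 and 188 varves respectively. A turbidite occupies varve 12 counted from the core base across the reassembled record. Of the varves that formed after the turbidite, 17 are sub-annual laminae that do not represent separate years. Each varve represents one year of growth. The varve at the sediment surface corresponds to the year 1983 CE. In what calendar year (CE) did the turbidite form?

1426 CE

Total varves = 225 + 173 + 188 = 586.
Between varve 12 and the sediment surface there are 586 − 12 = 574 varves.
574 − 17 false = 557 true varves after the turbidite.
Counting back 557 years from 1983 CE places the turbidite in 1983 − 557 = 1426 CE.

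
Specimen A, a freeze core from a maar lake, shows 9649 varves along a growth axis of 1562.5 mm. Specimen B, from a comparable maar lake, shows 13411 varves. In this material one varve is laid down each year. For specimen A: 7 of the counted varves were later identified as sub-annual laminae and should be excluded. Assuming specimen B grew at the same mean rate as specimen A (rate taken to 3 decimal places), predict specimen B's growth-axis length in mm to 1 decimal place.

2172.6 mm

Specimen A: after corrections the count is 9649 − 7 = 9642 varves.
A: Mean rate = 1562.5 mm / 9642 years ≈ 0.162 mm/year.
Length of B = 0.162 × 13411 = 2172.6 mm.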